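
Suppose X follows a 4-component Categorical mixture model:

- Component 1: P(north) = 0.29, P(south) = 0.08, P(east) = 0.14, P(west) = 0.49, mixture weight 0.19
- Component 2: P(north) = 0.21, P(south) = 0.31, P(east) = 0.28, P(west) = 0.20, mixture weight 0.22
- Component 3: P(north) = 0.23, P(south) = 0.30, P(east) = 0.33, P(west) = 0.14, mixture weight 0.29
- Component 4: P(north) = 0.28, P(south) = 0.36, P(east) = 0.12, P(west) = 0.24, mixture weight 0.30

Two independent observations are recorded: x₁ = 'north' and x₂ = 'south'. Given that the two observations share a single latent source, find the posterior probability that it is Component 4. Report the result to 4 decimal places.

P(component k | x) = w_k·f_k(x) / marginal(x), where marginal(x) = Σ_j w_j·f_j(x).
Since both observations come from the same component, the likelihood for component k is f_k(x₁)·f_k(x₂).
  L_1 = [0.29] × [0.08] = 0.0232
  L_2 = [0.21] × [0.31] = 0.0651
  L_3 = [0.23] × [0.3] = 0.069
  L_4 = [0.28] × [0.36] = 0.1008
Unnormalised posteriors:
  w_1·L_1 = 0.19 × 0.0232 = 0.004408
  w_2·L_2 = 0.22 × 0.0651 = 0.014322
  w_3·L_3 = 0.29 × 0.069 = 0.02001
  w_4·L_4 = 0.30 × 0.1008 = 0.03024
Sum: 0.004408 + 0.014322 + 0.02001 + 0.03024 = 0.06898
Responsibility of Component 4: 0.03024 / 0.06898 ≈ 0.4384

0.4384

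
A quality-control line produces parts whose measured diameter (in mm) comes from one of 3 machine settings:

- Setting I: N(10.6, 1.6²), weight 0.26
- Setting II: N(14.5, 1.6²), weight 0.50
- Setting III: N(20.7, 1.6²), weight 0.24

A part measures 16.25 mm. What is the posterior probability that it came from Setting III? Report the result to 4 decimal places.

Posterior ∝ prior × likelihood, so P(k | x) ∝ w_k f_k(x); normalise over all components.
Component likelihoods at x = 16.25 mm:
  p_I = (1/(1.6·√(2π)))·exp(−(16.25−10.6)²/(2·1.6²)) = 0.249339·exp(-6.23486) = 0.000488679
  p_II = (1/(1.6·√(2π)))·exp(−(16.25−14.5)²/(2·1.6²)) = 0.249339·exp(-0.59814) = 0.137094
  p_III = (1/(1.6·√(2π)))·exp(−(16.25−20.7)²/(2·1.6²)) = 0.249339·exp(-3.86768) = 0.00521291
Weight by the priors:
  w_I·p_I = 0.26 × 0.000488679 = 0.000127056
  w_II·p_II = 0.50 × 0.137094 = 0.0685471
  w_III·p_III = 0.24 × 0.00521291 = 0.0012511
Denominator: 0.000127056 + 0.0685471 + 0.0012511 = 0.0699253
Responsibility of Setting III: 0.0012511 / 0.0699253 ≈ 0.0179

0.0179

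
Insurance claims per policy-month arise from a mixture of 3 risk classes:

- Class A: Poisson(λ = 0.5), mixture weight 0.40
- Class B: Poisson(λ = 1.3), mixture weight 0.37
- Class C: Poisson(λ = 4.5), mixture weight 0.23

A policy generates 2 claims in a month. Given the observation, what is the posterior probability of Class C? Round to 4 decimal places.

0.1830

The responsibility of component k is w_k f_k(x) divided by Σ_j w_j f_j(x).
Component likelihoods at x = 2 claims:
  p_A = e^(−0.5)·0.5^2/2! = 0.0758163
  p_B = e^(−1.3)·1.3^2/2! = 0.230289
  p_C = e^(−4.5)·4.5^2/2! = 0.112479
Multiply by the mixture weights:
  w_A·p_A = 0.40 × 0.0758163 = 0.0303265
  w_B·p_B = 0.37 × 0.230289 = 0.0852071
  w_C·p_C = 0.23 × 0.112479 = 0.0258701
Normaliser: 0.0303265 + 0.0852071 + 0.0258701 = 0.141404
P(Class C | data) ≈ 0.1830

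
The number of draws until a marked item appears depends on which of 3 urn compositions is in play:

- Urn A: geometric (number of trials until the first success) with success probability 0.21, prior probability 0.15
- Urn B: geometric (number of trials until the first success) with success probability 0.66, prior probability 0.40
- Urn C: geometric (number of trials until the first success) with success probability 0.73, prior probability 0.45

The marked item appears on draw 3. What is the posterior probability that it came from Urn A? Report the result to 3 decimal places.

0.265

The responsibility of component k is P(Z=k) f_k(x) divided by Σ_j P(Z=j) f_j(x).
Geometric probabilities:
  L_A = 0.21·(1−0.21)^2 = 0.21·0.6241 = 0.131061
  L_B = 0.66·(1−0.66)^2 = 0.66·0.1156 = 0.076296
  L_C = 0.73·(1−0.73)^2 = 0.73·0.0729 = 0.053217
Weight by the priors:
  P(Z=A)·L_A = 0.15 × 0.131061 = 0.0196592
  P(Z=B)·L_B = 0.40 × 0.076296 = 0.0305184
  P(Z=C)·L_C = 0.45 × 0.053217 = 0.0239477
Normaliser: 0.0196592 + 0.0305184 + 0.0239477 = 0.0741252
P(Urn A | 3) = 0.0196592 / 0.0741252 ≈ 0.265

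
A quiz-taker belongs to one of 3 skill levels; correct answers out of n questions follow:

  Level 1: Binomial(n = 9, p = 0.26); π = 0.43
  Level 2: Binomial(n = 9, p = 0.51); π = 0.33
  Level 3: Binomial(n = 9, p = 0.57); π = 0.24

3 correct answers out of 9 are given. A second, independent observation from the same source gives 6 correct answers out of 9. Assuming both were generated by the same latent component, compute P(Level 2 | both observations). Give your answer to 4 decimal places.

0.5765

Posterior ∝ prior × likelihood, so P(k | x) ∝ π_k f_k(x); normalise over all components.
Since both observations come from the same component, the likelihood for component k is f_k(x₁)·f_k(x₂).
  f_1 = [0.242432] × [0.0105151] = 0.0025492
  f_2 = [0.154229] × [0.173896] = 0.0268198
  f_3 = [0.0983365] × [0.229052] = 0.0225241
Multiply by the mixture weights:
  π_1·f_1 = 0.43 × 0.0025492 = 0.00109616
  π_2·f_2 = 0.33 × 0.0268198 = 0.00885052
  π_3·f_3 = 0.24 × 0.0225241 = 0.0054058
Evidence: 0.00109616 + 0.00885052 + 0.0054058 = 0.0153525
Responsibility of Level 2: 0.00885052 / 0.0153525 ≈ 0.5765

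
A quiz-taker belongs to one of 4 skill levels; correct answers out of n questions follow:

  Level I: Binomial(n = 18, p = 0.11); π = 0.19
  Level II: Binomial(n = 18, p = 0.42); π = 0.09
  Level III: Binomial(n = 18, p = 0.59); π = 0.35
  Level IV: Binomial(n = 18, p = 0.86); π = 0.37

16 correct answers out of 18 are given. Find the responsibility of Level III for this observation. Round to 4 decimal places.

0.0192

The responsibility of component k is w_k f_k(x) divided by Σ_j w_j f_j(x).
Binomial probabilities:
  L_I = C(18,16)·0.11^16·0.89^2 = 153·4.59497e-16·0.7921 = 5.56871e-14
  L_II = C(18,16)·0.42^16·0.58^2 = 153·9.37537e-07·0.3364 = 4.82543e-05
  L_III = C(18,16)·0.59^16·0.41^2 = 153·0.000215592·0.1681 = 0.00554487
  L_IV = C(18,16)·0.86^16·0.14^2 = 153·0.0895314·0.0196 = 0.268487
Multiply by the mixture weights:
  w_I·L_I = 0.19 × 5.56871e-14 = 1.05805e-14
  w_II·L_II = 0.09 × 4.82543e-05 = 4.34289e-06
  w_III·L_III = 0.35 × 0.00554487 = 0.0019407
  w_IV·L_IV = 0.37 × 0.268487 = 0.0993401
Marginal: 1.05805e-14 + 4.34289e-06 + 0.0019407 + 0.0993401 = 0.101285
P(Level III | the observation) ≈ 0.0192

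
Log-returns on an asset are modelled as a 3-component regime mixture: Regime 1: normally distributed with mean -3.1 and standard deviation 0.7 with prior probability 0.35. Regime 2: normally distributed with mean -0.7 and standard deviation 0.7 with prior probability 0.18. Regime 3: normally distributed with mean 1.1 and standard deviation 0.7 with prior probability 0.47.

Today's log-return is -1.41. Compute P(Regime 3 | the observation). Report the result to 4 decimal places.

P(component k | x) = w_k·f_k(x) / marginal(x), where marginal(x) = Σ_j w_j·f_j(x).
Component likelihoods at x = -1.41:
  p_1 = 0.0309107
  p_2 = 0.340735
  p_3 = 0.000920184
Prior × likelihood for each component:
  w_1·p_1 = 0.35 × 0.0309107 = 0.0108188
  w_2·p_2 = 0.18 × 0.340735 = 0.0613322
  w_3·p_3 = 0.47 × 0.000920184 = 0.000432486
Evidence: 0.0108188 + 0.0613322 + 0.000432486 = 0.0725835
P(Regime 3 | the observation) ≈ 0.0060

0.0060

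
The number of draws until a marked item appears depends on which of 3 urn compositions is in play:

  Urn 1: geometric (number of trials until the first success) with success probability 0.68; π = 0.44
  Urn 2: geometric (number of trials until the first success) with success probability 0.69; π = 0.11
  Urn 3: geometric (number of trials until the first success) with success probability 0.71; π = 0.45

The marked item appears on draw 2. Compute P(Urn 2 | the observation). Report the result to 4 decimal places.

0.1110

Apply Bayes' rule: the posterior for each component is proportional to its prior times its likelihood at x.
Geometric probabilities:
  L_1 = 0.68·(1−0.68)^1 = 0.68·0.32 = 0.2176
  L_2 = 0.69·(1−0.69)^1 = 0.69·0.31 = 0.2139
  L_3 = 0.71·(1−0.71)^1 = 0.71·0.29 = 0.2059
Unnormalised posteriors:
  P(Z=1)·L_1 = 0.44 × 0.2176 = 0.095744
  P(Z=2)·L_2 = 0.11 × 0.2139 = 0.023529
  P(Z=3)·L_3 = 0.45 × 0.2059 = 0.092655
Sum: 0.095744 + 0.023529 + 0.092655 = 0.211928
P(Urn 2 | data) = 0.023529 / 0.211928 ≈ 0.1110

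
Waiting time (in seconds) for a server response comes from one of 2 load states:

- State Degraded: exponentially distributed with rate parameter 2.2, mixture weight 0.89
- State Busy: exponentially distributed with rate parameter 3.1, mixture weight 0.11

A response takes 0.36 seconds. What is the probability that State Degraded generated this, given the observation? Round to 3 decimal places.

By Bayes' theorem, P(k | x) = π_k f_k(x) / Σ_j π_j f_j(x).
Component likelihoods at x = 0.36 seconds:
  L_Degraded = 2.2·e^(−2.2·0.36) = 2.2·e^(−0.7920) = 0.996464
  L_Busy = 3.1·e^(−3.1·0.36) = 3.1·e^(−1.1160) = 1.01552
Weight by the priors:
  π_Degraded·L_Degraded = 0.89 × 0.996464 = 0.886853
  π_Busy·L_Busy = 0.11 × 1.01552 = 0.111707
Sum: 0.886853 + 0.111707 = 0.99856
So the posterior for State Degraded is 0.886853 / 0.99856 ≈ 0.888.

0.888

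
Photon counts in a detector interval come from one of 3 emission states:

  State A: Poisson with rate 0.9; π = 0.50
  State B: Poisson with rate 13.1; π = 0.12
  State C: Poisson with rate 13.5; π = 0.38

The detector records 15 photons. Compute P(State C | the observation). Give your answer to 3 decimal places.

0.769

P(component k | x) = π_k·f_k(x) / marginal(x), where marginal(x) = Σ_j π_j·f_j(x).
Component likelihoods at x = 15 photons:
  L_A = e^(−0.9)·0.9^15/15! = 6.40137e-14
  L_B = e^(−13.1)·13.1^15/15! = 0.0898074
  L_C = e^(−13.5)·13.5^15/15! = 0.0945217
Unnormalised posteriors:
  π_A·L_A = 0.50 × 6.40137e-14 = 3.20069e-14
  π_B·L_B = 0.12 × 0.0898074 = 0.0107769
  π_C·L_C = 0.38 × 0.0945217 = 0.0359182
Evidence: 3.20069e-14 + 0.0107769 + 0.0359182 = 0.0466951
P(State C | 15 photons) ≈ 0.769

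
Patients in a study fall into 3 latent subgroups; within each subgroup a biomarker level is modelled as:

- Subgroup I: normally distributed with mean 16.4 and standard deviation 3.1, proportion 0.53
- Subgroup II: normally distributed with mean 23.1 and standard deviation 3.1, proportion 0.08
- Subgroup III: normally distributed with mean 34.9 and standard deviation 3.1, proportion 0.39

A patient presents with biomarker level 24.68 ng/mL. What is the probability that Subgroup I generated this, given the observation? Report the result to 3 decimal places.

0.172

Apply Bayes' rule: the posterior for each component is proportional to its prior times its likelihood at x.
Component likelihoods at x = 24.68 ng/mL:
  p_I = 0.00363417
  p_II = 0.113016
  p_III = 0.000561611
Unnormalised posteriors:
  π_I·p_I = 0.53 × 0.00363417 = 0.00192611
  π_II·p_II = 0.08 × 0.113016 = 0.00904128
  π_III·p_III = 0.39 × 0.000561611 = 0.000219028
Marginal: 0.00192611 + 0.00904128 + 0.000219028 = 0.0111864
P(Subgroup I | x) = 0.00192611 / 0.0111864 ≈ 0.172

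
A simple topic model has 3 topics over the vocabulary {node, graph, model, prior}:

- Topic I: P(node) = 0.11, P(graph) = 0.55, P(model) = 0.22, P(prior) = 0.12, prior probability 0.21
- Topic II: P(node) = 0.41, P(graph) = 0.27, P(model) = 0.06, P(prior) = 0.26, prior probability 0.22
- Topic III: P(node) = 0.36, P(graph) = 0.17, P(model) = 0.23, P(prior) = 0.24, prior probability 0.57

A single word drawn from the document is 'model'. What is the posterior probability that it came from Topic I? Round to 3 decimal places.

0.243

P(component k | x) = π_k·f_k(x) / marginal(x), where marginal(x) = Σ_j π_j·f_j(x).
Component likelihoods at x = 'model':
  L_I = 0.22
  L_II = 0.06
  L_III = 0.23
Prior × likelihood for each component:
  π_I·L_I = 0.21 × 0.22 = 0.0462
  π_II·L_II = 0.22 × 0.06 = 0.0132
  π_III·L_III = 0.57 × 0.23 = 0.1311
Evidence: 0.0462 + 0.0132 + 0.1311 = 0.1905
So the posterior for Topic I is 0.0462 / 0.1905 ≈ 0.243.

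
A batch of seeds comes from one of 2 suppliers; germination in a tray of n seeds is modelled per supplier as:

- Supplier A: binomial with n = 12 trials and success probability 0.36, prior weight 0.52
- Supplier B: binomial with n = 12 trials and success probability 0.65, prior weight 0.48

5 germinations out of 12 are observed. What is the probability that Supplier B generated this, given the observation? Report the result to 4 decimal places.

The responsibility of component k is w_k f_k(x) divided by Σ_j w_j f_j(x).
Binomial probabilities:
  f_A = C(12,5)·0.36^5·0.64^7 = 792·0.00604662·0.0439805 = 0.210619
  f_B = C(12,5)·0.65^5·0.35^7 = 792·0.116029·0.000643393 = 0.0591246
Multiply by the mixture weights:
  w_A·f_A = 0.52 × 0.210619 = 0.109522
  w_B·f_B = 0.48 × 0.0591246 = 0.0283798
Normaliser: 0.109522 + 0.0283798 = 0.137902
So the posterior for Supplier B is 0.0283798 / 0.137902 ≈ 0.2058.

0.2058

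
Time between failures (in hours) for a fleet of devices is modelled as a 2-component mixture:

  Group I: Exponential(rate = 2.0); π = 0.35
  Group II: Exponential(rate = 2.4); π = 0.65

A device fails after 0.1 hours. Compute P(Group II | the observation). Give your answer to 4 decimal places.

By Bayes' theorem, P(k | x) = P(Z=k) f_k(x) / Σ_j P(Z=j) f_j(x).
Evaluate each component's likelihood at the observed value:
  p_I = 1.63746
  p_II = 1.88791
Prior × likelihood for each component:
  P(Z=I)·p_I = 0.35 × 1.63746 = 0.573112
  P(Z=II)·p_II = 0.65 × 1.88791 = 1.22714
Marginal: 0.573112 + 1.22714 = 1.80025
P(Group II | 0.1 hours) = 1.22714 / 1.80025 ≈ 0.6816

0.6816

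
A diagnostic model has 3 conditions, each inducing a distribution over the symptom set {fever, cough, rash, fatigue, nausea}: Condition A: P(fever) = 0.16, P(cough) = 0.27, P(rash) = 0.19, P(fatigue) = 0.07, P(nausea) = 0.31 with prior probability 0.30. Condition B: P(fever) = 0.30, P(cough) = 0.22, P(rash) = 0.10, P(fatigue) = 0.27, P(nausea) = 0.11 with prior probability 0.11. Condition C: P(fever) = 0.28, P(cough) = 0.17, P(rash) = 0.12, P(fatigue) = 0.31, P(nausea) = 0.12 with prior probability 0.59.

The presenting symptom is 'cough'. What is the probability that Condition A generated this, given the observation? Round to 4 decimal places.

0.3942

Apply Bayes' rule: the posterior for each component is proportional to its prior times its likelihood at x.
Evaluate each component's likelihood at the observed value:
  p_A = P(cough | comp) = 0.27
  p_B = P(cough | comp) = 0.22
  p_C = P(cough | comp) = 0.17
Unnormalised posteriors:
  w_A·p_A = 0.30 × 0.27 = 0.081
  w_B·p_B = 0.11 × 0.22 = 0.0242
  w_C·p_C = 0.59 × 0.17 = 0.1003
Sum: 0.081 + 0.0242 + 0.1003 = 0.2055
Responsibility of Condition A: 0.081 / 0.2055 ≈ 0.3942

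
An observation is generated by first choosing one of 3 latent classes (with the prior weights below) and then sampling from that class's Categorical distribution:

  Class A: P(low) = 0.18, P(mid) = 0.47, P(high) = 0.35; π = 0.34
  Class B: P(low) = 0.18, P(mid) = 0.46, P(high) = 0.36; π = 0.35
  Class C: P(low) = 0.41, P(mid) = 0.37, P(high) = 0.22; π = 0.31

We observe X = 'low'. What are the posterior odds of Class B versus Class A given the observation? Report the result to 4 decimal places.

1.0294

Posterior odds = (π_i f_i(x)) / (π_j f_j(x)); the normalising sum cancels.
Categorical probabilities:
  f_A = P(low | comp) = 0.18
  f_B = P(low | comp) = 0.18
  f_C = P(low | comp) = 0.41
Odds = (0.35/0.34) × (0.18/0.18) = 1.02941 × 1 ≈ 1.0294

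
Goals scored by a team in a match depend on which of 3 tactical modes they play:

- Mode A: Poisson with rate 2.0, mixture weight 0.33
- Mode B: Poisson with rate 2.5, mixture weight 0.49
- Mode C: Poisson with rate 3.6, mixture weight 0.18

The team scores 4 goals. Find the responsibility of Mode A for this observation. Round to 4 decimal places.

0.2296

By Bayes' theorem, P(k | x) = P(Z=k) f_k(x) / Σ_j P(Z=j) f_j(x).
Poisson probabilities:
  p_A = 0.0902235
  p_B = 0.133602
  p_C = 0.191222
Weight by the priors:
  P(Z=A)·p_A = 0.33 × 0.0902235 = 0.0297738
  P(Z=B)·p_B = 0.49 × 0.133602 = 0.0654649
  P(Z=C)·p_C = 0.18 × 0.191222 = 0.03442
Marginal: 0.0297738 + 0.0654649 + 0.03442 = 0.129659
Responsibility of Mode A: 0.0297738 / 0.129659 ≈ 0.2296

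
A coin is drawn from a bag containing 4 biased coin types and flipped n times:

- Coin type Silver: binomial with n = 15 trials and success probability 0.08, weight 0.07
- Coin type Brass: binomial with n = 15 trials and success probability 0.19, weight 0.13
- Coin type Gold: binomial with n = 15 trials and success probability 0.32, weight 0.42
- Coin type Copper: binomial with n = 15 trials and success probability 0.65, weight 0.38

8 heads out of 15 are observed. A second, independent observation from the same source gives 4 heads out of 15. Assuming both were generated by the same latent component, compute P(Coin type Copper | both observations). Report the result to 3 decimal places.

0.028

By Bayes' theorem, P(k | x) = w_k f_k(x) / Σ_j w_j f_j(x).
Since both observations come from the same component, the likelihood for component k is f_k(x₁)·f_k(x₂).
  p_Silver = [C(15,8)·0.08^8·0.92^7 = 6435·1.67772e-09·0.557847 = 6.02259e-06] × [0.0223439] = 1.34568e-07
  p_Brass = [C(15,8)·0.19^8·0.81^7 = 6435·1.69836e-06·0.228768 = 0.00250019] × [0.175179] = 0.00043798
  p_Gold = [C(15,8)·0.32^8·0.68^7 = 6435·0.000109951·0.0672299 = 0.0475675] × [0.205746] = 0.00978681
  p_Copper = [C(15,8)·0.65^8·0.35^7 = 6435·0.0318645·0.000643393 = 0.131926] × [0.00235253] = 0.00031036
Weight by the priors:
  w_Silver·p_Silver = 0.07 × 1.34568e-07 = 9.41976e-09
  w_Brass·p_Brass = 0.13 × 0.00043798 = 5.69375e-05
  w_Gold·p_Gold = 0.42 × 0.00978681 = 0.00411046
  w_Copper·p_Copper = 0.38 × 0.00031036 = 0.000117937
Denominator: 9.41976e-09 + 5.69375e-05 + 0.00411046 + 0.000117937 = 0.00428535
P(Coin type Copper | x₁, x₂) = 0.000117937 / 0.00428535 ≈ 0.028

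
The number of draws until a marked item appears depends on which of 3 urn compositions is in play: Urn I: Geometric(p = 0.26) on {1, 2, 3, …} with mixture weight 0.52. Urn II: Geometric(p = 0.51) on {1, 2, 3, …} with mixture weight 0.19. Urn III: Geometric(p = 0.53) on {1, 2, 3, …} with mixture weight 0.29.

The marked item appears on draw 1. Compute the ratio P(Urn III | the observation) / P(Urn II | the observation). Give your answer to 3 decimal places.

1.586

Only the two components matter; the odds are (π_i f_i(x)) / (π_j f_j(x)).
Geometric probabilities:
  L_I = 0.26
  L_II = 0.51
  L_III = 0.53
Posterior odds = (π_III·L_III) / (π_II·L_II) = (0.29·0.53) / (0.19·0.51) = 0.1537 / 0.0969 ≈ 1.586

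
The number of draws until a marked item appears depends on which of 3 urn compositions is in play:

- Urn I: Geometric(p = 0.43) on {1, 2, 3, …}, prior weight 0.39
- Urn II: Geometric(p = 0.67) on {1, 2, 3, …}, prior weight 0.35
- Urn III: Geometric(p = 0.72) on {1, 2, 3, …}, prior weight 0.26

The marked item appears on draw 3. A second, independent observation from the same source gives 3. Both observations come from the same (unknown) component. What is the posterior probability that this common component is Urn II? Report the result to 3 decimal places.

0.181

Apply Bayes' rule: the posterior for each component is proportional to its prior times its likelihood at x.
Since both observations come from the same component, the likelihood for component k is f_k(x₁)·f_k(x₂).
  p_I = [0.43·(1−0.43)^2 = 0.43·0.3249 = 0.139707] × [0.139707] = 0.019518
  p_II = [0.67·(1−0.67)^2 = 0.67·0.1089 = 0.072963] × [0.072963] = 0.0053236
  p_III = [0.72·(1−0.72)^2 = 0.72·0.0784 = 0.056448] × [0.056448] = 0.00318638
Weight by the priors:
  w_I·p_I = 0.39 × 0.019518 = 0.00761204
  w_II·p_II = 0.35 × 0.0053236 = 0.00186326
  w_III·p_III = 0.26 × 0.00318638 = 0.000828458
Sum: 0.00761204 + 0.00186326 + 0.000828458 = 0.0103038
So the posterior for Urn II is 0.00186326 / 0.0103038 ≈ 0.181.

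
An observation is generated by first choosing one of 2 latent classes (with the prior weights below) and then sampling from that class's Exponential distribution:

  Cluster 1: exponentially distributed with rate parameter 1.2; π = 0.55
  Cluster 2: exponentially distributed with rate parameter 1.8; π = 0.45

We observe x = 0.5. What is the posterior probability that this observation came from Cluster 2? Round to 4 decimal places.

Apply Bayes' rule: the posterior for each component is proportional to its prior times its likelihood at x.
Exponential densities:
  p_1 = 1.2·e^(−1.2·0.5) = 1.2·e^(−0.6000) = 0.658574
  p_2 = 1.8·e^(−1.8·0.5) = 1.8·e^(−0.9000) = 0.731825
Multiply by the mixture weights:
  π_1·p_1 = 0.55 × 0.658574 = 0.362216
  π_2·p_2 = 0.45 × 0.731825 = 0.329321
Normaliser: 0.362216 + 0.329321 = 0.691537
So the posterior for Cluster 2 is 0.329321 / 0.691537 ≈ 0.4762.

0.4762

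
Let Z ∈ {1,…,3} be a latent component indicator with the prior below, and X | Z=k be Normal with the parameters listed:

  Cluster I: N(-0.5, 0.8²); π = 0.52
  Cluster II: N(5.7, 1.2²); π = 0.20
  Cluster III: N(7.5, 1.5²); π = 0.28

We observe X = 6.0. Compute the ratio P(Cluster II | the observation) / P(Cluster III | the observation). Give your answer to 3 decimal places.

Since P(k|x) ∝ π_k f_k(x), the posterior odds are π_i f_i(x) / (π_j f_j(x)).
Normal densities:
  f_I = 2.3052e-15
  f_II = 0.322223
  f_III = 0.161314
0.0644447 / 0.0451679 ≈ 1.427

1.427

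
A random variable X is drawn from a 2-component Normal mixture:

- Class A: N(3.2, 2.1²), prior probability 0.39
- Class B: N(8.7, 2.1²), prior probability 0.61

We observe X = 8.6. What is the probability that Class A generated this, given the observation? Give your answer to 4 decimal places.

Posterior ∝ prior × likelihood, so P(k | x) ∝ w_k f_k(x); normalise over all components.
Normal densities:
  f_A = (1/(2.1·√(2π)))·exp(−(8.6−3.2)²/(2·2.1²)) = 0.189973·exp(-3.30612) = 0.00696402
  f_B = (1/(2.1·√(2π)))·exp(−(8.6−8.7)²/(2·2.1²)) = 0.189973·exp(-0.00113) = 0.189757
Unnormalised posteriors:
  w_A·f_A = 0.39 × 0.00696402 = 0.00271597
  w_B·f_B = 0.61 × 0.189757 = 0.115752
Normaliser: 0.00271597 + 0.115752 = 0.118468
So the posterior for Class A is 0.00271597 / 0.118468 ≈ 0.0229.

0.0229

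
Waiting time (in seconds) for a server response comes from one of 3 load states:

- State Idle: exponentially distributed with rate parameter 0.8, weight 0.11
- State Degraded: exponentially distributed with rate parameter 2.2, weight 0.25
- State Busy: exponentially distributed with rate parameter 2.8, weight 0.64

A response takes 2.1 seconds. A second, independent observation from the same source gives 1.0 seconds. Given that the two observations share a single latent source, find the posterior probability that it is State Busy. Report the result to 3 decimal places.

By Bayes' theorem, P(k | x) = π_k f_k(x) / Σ_j π_j f_j(x).
Since both observations come from the same component, the likelihood for component k is f_k(x₁)·f_k(x₂).
  L_Idle = [0.149099] × [0.359463] = 0.0535957
  L_Degraded = [0.0216762] × [0.243767] = 0.00528393
  L_Busy = [0.0078254] × [0.170268] = 0.00133242
Multiply by the mixture weights:
  π_Idle·L_Idle = 0.11 × 0.0535957 = 0.00589552
  π_Degraded·L_Degraded = 0.25 × 0.00528393 = 0.00132098
  π_Busy·L_Busy = 0.64 × 0.00133242 = 0.000852746
Normaliser: 0.00589552 + 0.00132098 + 0.000852746 = 0.00806925
So the posterior for State Busy is 0.000852746 / 0.00806925 ≈ 0.106.

0.106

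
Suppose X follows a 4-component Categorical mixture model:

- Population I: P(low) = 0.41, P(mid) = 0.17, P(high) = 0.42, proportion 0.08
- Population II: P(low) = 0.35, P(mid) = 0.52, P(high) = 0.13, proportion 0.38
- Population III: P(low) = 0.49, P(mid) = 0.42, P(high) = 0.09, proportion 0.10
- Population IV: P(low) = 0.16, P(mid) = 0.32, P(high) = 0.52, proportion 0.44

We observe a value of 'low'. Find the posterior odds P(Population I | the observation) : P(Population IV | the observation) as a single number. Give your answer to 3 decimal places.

Posterior odds = (π_i f_i(x)) / (π_j f_j(x)); the normalising sum cancels.
Component likelihoods at x = 'low':
  p_I = 0.41
  p_II = 0.35
  p_III = 0.49
  p_IV = 0.16
0.0328 / 0.0704 ≈ 0.466

0.466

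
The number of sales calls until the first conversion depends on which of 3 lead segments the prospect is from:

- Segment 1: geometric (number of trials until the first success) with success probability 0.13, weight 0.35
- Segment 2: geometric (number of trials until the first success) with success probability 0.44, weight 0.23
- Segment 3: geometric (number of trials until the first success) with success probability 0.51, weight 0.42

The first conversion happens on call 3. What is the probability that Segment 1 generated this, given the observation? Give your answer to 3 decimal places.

By Bayes' theorem, P(k | x) = P(Z=k) f_k(x) / Σ_j P(Z=j) f_j(x).
Geometric probabilities:
  p_1 = 0.13·(1−0.13)^2 = 0.13·0.7569 = 0.098397
  p_2 = 0.44·(1−0.44)^2 = 0.44·0.3136 = 0.137984
  p_3 = 0.51·(1−0.51)^2 = 0.51·0.2401 = 0.122451
Unnormalised posteriors:
  P(Z=1)·p_1 = 0.35 × 0.098397 = 0.034439
  P(Z=2)·p_2 = 0.23 × 0.137984 = 0.0317363
  P(Z=3)·p_3 = 0.42 × 0.122451 = 0.0514294
Evidence: 0.034439 + 0.0317363 + 0.0514294 = 0.117605
Responsibility of Segment 1: 0.034439 / 0.117605 ≈ 0.293

0.293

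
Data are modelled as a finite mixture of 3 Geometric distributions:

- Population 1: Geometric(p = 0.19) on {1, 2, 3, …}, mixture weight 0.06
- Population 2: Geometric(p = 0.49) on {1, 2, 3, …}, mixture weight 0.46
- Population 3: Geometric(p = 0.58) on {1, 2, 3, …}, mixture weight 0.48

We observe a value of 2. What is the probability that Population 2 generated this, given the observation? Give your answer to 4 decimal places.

By Bayes' theorem, P(k | x) = w_k f_k(x) / Σ_j w_j f_j(x).
Component likelihoods at x = 2:
  f_1 = 0.19·(1−0.19)^1 = 0.19·0.81 = 0.1539
  f_2 = 0.49·(1−0.49)^1 = 0.49·0.51 = 0.2499
  f_3 = 0.58·(1−0.58)^1 = 0.58·0.42 = 0.2436
Multiply by the mixture weights:
  w_1·f_1 = 0.06 × 0.1539 = 0.009234
  w_2·f_2 = 0.46 × 0.2499 = 0.114954
  w_3·f_3 = 0.48 × 0.2436 = 0.116928
Marginal: 0.009234 + 0.114954 + 0.116928 = 0.241116
Responsibility of Population 2: 0.114954 / 0.241116 ≈ 0.4768

0.4768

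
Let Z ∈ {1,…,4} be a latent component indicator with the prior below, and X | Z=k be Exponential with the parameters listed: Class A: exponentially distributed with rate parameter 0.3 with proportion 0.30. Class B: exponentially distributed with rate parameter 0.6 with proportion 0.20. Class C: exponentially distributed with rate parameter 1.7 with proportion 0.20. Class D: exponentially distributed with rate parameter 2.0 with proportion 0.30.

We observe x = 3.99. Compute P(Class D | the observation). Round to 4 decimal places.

Posterior ∝ prior × likelihood, so P(k | x) ∝ w_k f_k(x); normalise over all components.
Evaluate each component's likelihood at the observed value:
  L_A = 0.3·e^(−0.3·3.99) = 0.3·e^(−1.1970) = 0.0906297
  L_B = 0.6·e^(−0.6·3.99) = 0.6·e^(−2.3940) = 0.0547583
  L_C = 1.7·e^(−1.7·3.99) = 1.7·e^(−6.7830) = 0.00192588
  L_D = 2.0·e^(−2.0·3.99) = 2.0·e^(−7.9800) = 0.000684479
Unnormalised posteriors:
  w_A·L_A = 0.30 × 0.0906297 = 0.0271889
  w_B·L_B = 0.20 × 0.0547583 = 0.0109517
  w_C·L_C = 0.20 × 0.00192588 = 0.000385176
  w_D·L_D = 0.30 × 0.000684479 = 0.000205344
Normaliser: 0.0271889 + 0.0109517 + 0.000385176 + 0.000205344 = 0.0387311
P(Class D | 3.99) = 0.000205344 / 0.0387311 ≈ 0.0053

0.0053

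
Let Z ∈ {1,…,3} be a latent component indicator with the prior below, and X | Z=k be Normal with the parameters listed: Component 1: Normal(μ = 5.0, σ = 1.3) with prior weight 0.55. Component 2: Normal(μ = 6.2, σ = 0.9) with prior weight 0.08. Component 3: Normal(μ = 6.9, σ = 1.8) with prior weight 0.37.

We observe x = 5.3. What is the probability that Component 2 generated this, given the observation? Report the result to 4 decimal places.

P(component k | x) = P(Z=k)·f_k(x) / marginal(x), where marginal(x) = Σ_j P(Z=j)·f_j(x).
Evaluate each component's likelihood at the observed value:
  L_1 = 0.298815
  L_2 = 0.268856
  L_3 = 0.149302
Multiply by the mixture weights:
  P(Z=1)·L_1 = 0.55 × 0.298815 = 0.164348
  P(Z=2)·L_2 = 0.08 × 0.268856 = 0.0215085
  P(Z=3)·L_3 = 0.37 × 0.149302 = 0.0552416
Denominator: 0.164348 + 0.0215085 + 0.0552416 = 0.241098
Responsibility of Component 2: 0.0215085 / 0.241098 ≈ 0.0892

0.0892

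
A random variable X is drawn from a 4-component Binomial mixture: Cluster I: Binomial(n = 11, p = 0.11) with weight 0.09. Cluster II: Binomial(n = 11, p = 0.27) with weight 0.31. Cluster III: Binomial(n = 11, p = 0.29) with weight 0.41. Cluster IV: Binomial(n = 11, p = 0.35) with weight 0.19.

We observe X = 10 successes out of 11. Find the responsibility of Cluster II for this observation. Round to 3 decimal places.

0.091

By Bayes' theorem, P(k | x) = π_k f_k(x) / Σ_j π_j f_j(x).
Component likelihoods at x = 10 successes out of 11:
  f_I = C(11,10)·0.11^10·0.89^1 = 11·2.59374e-10·0.89 = 2.53927e-09
  f_II = C(11,10)·0.27^10·0.73^1 = 11·2.05891e-06·0.73 = 1.65331e-05
  f_III = C(11,10)·0.29^10·0.71^1 = 11·4.20707e-06·0.71 = 3.28572e-05
  f_IV = C(11,10)·0.35^10·0.65^1 = 11·2.75855e-05·0.65 = 0.000197236
Multiply by the mixture weights:
  π_I·f_I = 0.09 × 2.53927e-09 = 2.28535e-10
  π_II·f_II = 0.31 × 1.65331e-05 = 5.12525e-06
  π_III·f_III = 0.41 × 3.28572e-05 = 1.34715e-05
  π_IV·f_IV = 0.19 × 0.000197236 = 3.74749e-05
Evidence: 2.28535e-10 + 5.12525e-06 + 1.34715e-05 + 3.74749e-05 = 5.60718e-05
P(Cluster II | the observation) ≈ 0.091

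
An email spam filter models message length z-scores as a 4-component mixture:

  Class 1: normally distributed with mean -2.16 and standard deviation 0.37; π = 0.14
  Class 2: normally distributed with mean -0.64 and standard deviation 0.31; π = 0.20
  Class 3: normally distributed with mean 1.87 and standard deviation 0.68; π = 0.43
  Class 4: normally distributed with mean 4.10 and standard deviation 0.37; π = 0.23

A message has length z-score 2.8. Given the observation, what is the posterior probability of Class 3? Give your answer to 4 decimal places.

0.9948

The responsibility of component k is w_k f_k(x) divided by Σ_j w_j f_j(x).
Component likelihoods at x = 2.8:
  L_1 = (1/(0.37·√(2π)))·exp(−(2.8−-2.16)²/(2·0.37²)) = 1.078222·exp(-89.85245) = 1.02397e-39
  L_2 = (1/(0.31·√(2π)))·exp(−(2.8−-0.64)²/(2·0.31²)) = 1.286911·exp(-61.56920) = 2.34631e-27
  L_3 = (1/(0.68·√(2π)))·exp(−(2.8−1.87)²/(2·0.68²)) = 0.586680·exp(-0.93523) = 0.230269
  L_4 = (1/(0.37·√(2π)))·exp(−(2.8−4.10)²/(2·0.37²)) = 1.078222·exp(-6.17239) = 0.00224944
Unnormalised posteriors:
  w_1·L_1 = 0.14 × 1.02397e-39 = 1.43356e-40
  w_2·L_2 = 0.20 × 2.34631e-27 = 4.69262e-28
  w_3·L_3 = 0.43 × 0.230269 = 0.0990158
  w_4·L_4 = 0.23 × 0.00224944 = 0.000517371
Denominator: 1.43356e-40 + 4.69262e-28 + 0.0990158 + 0.000517371 = 0.0995332
P(Class 3 | x) ≈ 0.9948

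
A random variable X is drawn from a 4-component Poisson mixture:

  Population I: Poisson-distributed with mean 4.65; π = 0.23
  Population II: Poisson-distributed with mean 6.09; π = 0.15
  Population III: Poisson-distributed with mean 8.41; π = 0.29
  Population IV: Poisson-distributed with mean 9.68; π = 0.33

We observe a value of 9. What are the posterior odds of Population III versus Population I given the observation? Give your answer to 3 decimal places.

Only the two components matter; the odds are (w_i f_i(x)) / (w_j f_j(x)).
Poisson probabilities:
  p_I = 0.0267821
  p_II = 0.0719348
  p_III = 0.129117
  p_IV = 0.128571
Odds = (0.29/0.23) × (0.129117/0.0267821) = 1.26087 × 4.82103 ≈ 6.079

6.079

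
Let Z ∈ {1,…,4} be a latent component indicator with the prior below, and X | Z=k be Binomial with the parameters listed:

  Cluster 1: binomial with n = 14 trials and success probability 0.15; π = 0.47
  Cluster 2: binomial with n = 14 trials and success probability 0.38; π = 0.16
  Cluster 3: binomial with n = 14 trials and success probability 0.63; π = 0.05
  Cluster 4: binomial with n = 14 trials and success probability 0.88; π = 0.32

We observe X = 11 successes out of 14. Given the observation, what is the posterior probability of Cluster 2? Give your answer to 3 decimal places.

0.006

Posterior ∝ prior × likelihood, so P(k | x) ∝ P(Z=k) f_k(x); normalise over all components.
Binomial probabilities:
  L_1 = C(14,11)·0.15^11·0.85^3 = 364·8.64976e-10·0.614125 = 1.93358e-07
  L_2 = C(14,11)·0.38^11·0.62^3 = 364·2.38572e-05·0.238328 = 0.00206965
  L_3 = C(14,11)·0.63^11·0.37^3 = 364·0.00620506·0.050653 = 0.114407
  L_4 = C(14,11)·0.88^11·0.12^3 = 364·0.245081·0.001728 = 0.154154
Weight by the priors:
  P(Z=1)·L_1 = 0.47 × 1.93358e-07 = 9.08782e-08
  P(Z=2)·L_2 = 0.16 × 0.00206965 = 0.000331143
  P(Z=3)·L_3 = 0.05 × 0.114407 = 0.00572035
  P(Z=4)·L_4 = 0.32 × 0.154154 = 0.0493292
Denominator: 9.08782e-08 + 0.000331143 + 0.00572035 + 0.0493292 = 0.0553808
So the posterior for Cluster 2 is 0.000331143 / 0.0553808 ≈ 0.006.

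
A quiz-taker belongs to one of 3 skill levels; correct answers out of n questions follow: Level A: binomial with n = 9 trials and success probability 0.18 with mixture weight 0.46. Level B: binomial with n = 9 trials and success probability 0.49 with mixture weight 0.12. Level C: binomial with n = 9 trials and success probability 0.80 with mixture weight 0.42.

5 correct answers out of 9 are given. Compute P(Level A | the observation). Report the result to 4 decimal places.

0.0804

By Bayes' theorem, P(k | x) = P(Z=k) f_k(x) / Σ_j P(Z=j) f_j(x).
Component likelihoods at x = 5 correct answers out of 9:
  p_A = C(9,5)·0.18^5·0.82^4 = 126·0.000188957·0.452122 = 0.0107644
  p_B = C(9,5)·0.49^5·0.51^4 = 126·0.0282475·0.067652 = 0.240786
  p_C = C(9,5)·0.80^5·0.20^4 = 126·0.32768·0.0016 = 0.0660603
Multiply by the mixture weights:
  P(Z=A)·p_A = 0.46 × 0.0107644 = 0.00495161
  P(Z=B)·p_B = 0.12 × 0.240786 = 0.0288943
  P(Z=C)·p_C = 0.42 × 0.0660603 = 0.0277453
Denominator: 0.00495161 + 0.0288943 + 0.0277453 = 0.0615913
Responsibility of Level A: 0.00495161 / 0.0615913 ≈ 0.0804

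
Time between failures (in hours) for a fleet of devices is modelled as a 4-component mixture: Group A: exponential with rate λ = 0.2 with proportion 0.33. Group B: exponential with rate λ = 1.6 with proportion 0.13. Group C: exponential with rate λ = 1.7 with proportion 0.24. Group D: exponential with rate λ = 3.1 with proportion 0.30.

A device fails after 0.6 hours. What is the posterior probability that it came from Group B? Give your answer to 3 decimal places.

0.185

P(component k | x) = π_k·f_k(x) / marginal(x), where marginal(x) = Σ_j π_j·f_j(x).
Exponential densities:
  f_A = 0.2·e^(−0.2·0.6) = 0.2·e^(−0.1200) = 0.177384
  f_B = 1.6·e^(−1.6·0.6) = 1.6·e^(−0.9600) = 0.612629
  f_C = 1.7·e^(−1.7·0.6) = 1.7·e^(−1.0200) = 0.613011
  f_D = 3.1·e^(−3.1·0.6) = 3.1·e^(−1.8600) = 0.482585
Prior × likelihood for each component:
  π_A·f_A = 0.33 × 0.177384 = 0.0585367
  π_B·f_B = 0.13 × 0.612629 = 0.0796417
  π_C·f_C = 0.24 × 0.613011 = 0.147123
  π_D·f_D = 0.30 × 0.482585 = 0.144776
Marginal: 0.0585367 + 0.0796417 + 0.147123 + 0.144776 = 0.430077
Responsibility of Group B: 0.0796417 / 0.430077 ≈ 0.185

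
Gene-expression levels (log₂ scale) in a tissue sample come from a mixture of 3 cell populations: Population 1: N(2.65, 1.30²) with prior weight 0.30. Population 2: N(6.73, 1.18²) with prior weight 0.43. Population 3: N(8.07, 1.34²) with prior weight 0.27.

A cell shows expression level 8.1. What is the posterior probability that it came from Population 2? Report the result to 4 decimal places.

0.4797

Posterior ∝ prior × likelihood, so P(k | x) ∝ π_k f_k(x); normalise over all components.
Normal densities:
  p_1 = (1/(1.30·√(2π)))·exp(−(8.1−2.65)²/(2·1.30²)) = 0.306879·exp(-8.78772) = 4.68282e-05
  p_2 = (1/(1.18·√(2π)))·exp(−(8.1−6.73)²/(2·1.18²)) = 0.338087·exp(-0.67398) = 0.172315
  p_3 = (1/(1.34·√(2π)))·exp(−(8.1−8.07)²/(2·1.34²)) = 0.297718·exp(-0.00025) = 0.297644
Unnormalised posteriors:
  π_1·p_1 = 0.30 × 4.68282e-05 = 1.40485e-05
  π_2·p_2 = 0.43 × 0.172315 = 0.0740953
  π_3·p_3 = 0.27 × 0.297644 = 0.0803637
Evidence: 1.40485e-05 + 0.0740953 + 0.0803637 = 0.154473
So the posterior for Population 2 is 0.0740953 / 0.154473 ≈ 0.4797.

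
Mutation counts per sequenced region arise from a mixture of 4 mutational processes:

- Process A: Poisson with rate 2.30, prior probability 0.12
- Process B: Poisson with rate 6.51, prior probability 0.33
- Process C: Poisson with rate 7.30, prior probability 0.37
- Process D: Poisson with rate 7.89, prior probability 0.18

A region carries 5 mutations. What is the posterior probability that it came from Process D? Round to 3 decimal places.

0.150

By Bayes' theorem, P(k | x) = π_k f_k(x) / Σ_j π_j f_j(x).
Component likelihoods at x = 5 mutations:
  f_A = 0.053775
  f_B = 0.145033
  f_C = 0.116703
  f_D = 0.0954158
Weight by the priors:
  π_A·f_A = 0.12 × 0.053775 = 0.006453
  π_B·f_B = 0.33 × 0.145033 = 0.0478609
  π_C·f_C = 0.37 × 0.116703 = 0.0431802
  π_D·f_D = 0.18 × 0.0954158 = 0.0171748
Evidence: 0.006453 + 0.0478609 + 0.0431802 + 0.0171748 = 0.114669
So the posterior for Process D is 0.0171748 / 0.114669 ≈ 0.150.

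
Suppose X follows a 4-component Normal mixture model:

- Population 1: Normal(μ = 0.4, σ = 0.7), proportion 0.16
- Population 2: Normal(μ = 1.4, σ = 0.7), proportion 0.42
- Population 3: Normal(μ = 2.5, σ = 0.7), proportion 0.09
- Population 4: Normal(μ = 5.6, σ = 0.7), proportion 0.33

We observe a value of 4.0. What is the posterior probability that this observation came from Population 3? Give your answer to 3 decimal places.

Posterior ∝ prior × likelihood, so P(k | x) ∝ π_k f_k(x); normalise over all components.
Component likelihoods at x = 4.0:
  L_1 = (1/(0.7·√(2π)))·exp(−(4.0−0.4)²/(2·0.7²)) = 0.569918·exp(-13.22449) = 1.02917e-06
  L_2 = (1/(0.7·√(2π)))·exp(−(4.0−1.4)²/(2·0.7²)) = 0.569918·exp(-6.89796) = 0.000575528
  L_3 = (1/(0.7·√(2π)))·exp(−(4.0−2.5)²/(2·0.7²)) = 0.569918·exp(-2.29592) = 0.057373
  L_4 = (1/(0.7·√(2π)))·exp(−(4.0−5.6)²/(2·0.7²)) = 0.569918·exp(-2.61224) = 0.0418147
Unnormalised posteriors:
  π_1·L_1 = 0.16 × 1.02917e-06 = 1.64668e-07
  π_2·L_2 = 0.42 × 0.000575528 = 0.000241722
  π_3·L_3 = 0.09 × 0.057373 = 0.00516357
  π_4·L_4 = 0.33 × 0.0418147 = 0.0137988
Denominator: 1.64668e-07 + 0.000241722 + 0.00516357 + 0.0137988 = 0.0192043
So the posterior for Population 3 is 0.00516357 / 0.0192043 ≈ 0.269.

0.269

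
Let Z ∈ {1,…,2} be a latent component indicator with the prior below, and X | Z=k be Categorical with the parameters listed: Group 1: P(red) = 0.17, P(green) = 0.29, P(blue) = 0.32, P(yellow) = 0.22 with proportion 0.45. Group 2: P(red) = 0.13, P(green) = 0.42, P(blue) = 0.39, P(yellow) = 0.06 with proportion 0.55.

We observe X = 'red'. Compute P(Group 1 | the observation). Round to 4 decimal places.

0.5169

By Bayes' theorem, P(k | x) = P(Z=k) f_k(x) / Σ_j P(Z=j) f_j(x).
Categorical probabilities:
  p_1 = P(red | comp) = 0.17
  p_2 = P(red | comp) = 0.13
Weight by the priors:
  P(Z=1)·p_1 = 0.45 × 0.17 = 0.0765
  P(Z=2)·p_2 = 0.55 × 0.13 = 0.0715
Sum: 0.0765 + 0.0715 = 0.148
P(Group 1 | the observation) = 0.0765 / 0.148 ≈ 0.5169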